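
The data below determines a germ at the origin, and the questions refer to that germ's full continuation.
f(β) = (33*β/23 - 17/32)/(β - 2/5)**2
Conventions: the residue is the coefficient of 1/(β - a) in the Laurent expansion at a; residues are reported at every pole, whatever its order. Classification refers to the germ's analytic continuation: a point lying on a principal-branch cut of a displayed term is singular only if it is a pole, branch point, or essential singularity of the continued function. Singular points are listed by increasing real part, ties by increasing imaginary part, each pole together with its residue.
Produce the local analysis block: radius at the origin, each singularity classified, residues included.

Denominator factor (β - 2/5)^2: pole of order 2 at 2/5, modulus 2/5.
The radius of convergence is the smallest modulus among the singular points: 2/5.
At the order-2 pole 2/5 set g(β) = (β - (2/5))^2*f(β) = 33*β/23 - 17/32.
Order-2 pole: residue = g'(a); g'(2/5) = 33/23, so the residue is 33/23.

Radius of convergence at 0: 2/5.
At 2/5: a pole of order 2; residue 33/23.


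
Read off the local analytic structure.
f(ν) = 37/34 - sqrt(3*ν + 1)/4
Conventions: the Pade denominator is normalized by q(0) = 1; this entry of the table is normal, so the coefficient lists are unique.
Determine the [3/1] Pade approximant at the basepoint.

Taylor coefficients needed (expand at 0): a_0 = 57/68, a_1 = -3/8, a_2 = 9/32, a_3 = -27/64, a_4 = 405/512.
Write the denominator as Q(ν) = 1 + q1*ν. Requiring Q*f - P = O(ν^5) with deg P <= 3 kills the coefficients of ν^4..ν^4 in Q*f:
  ν^4: a_4 + q1*a_3 = 0, i.e. 405/512 + (-27/64)*q1 = 0.
Solving this linear system: q1 = 15/8.
The numerator is Q*f truncated at degree 3: P0 = a_0 = 57/68; P1 = a_1 + q1*a_0 = 651/544; P2 = a_2 + q1*a_1 = -27/64; P3 = a_3 + q1*a_2 = 27/256.

The Pade approximant has numerator coefficients [57/68, 651/544, -27/64, 27/256]; denominator coefficients [1, 15/8].


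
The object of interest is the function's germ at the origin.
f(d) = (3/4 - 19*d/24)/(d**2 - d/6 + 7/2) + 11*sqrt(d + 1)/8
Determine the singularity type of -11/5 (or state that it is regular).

The point is a regular point.

Denominator factors: d**2 - d/6 + 7/2 = 653/75 at d = -11/5 — none vanishes.
Branch term sqrt(1 - d/(-1)): argument at -11/5 is -6/5, nonzero, so -11/5 is not its branch point (a point on a principal cut is still regular for the continued germ).
So the germ continues analytically to -11/5.


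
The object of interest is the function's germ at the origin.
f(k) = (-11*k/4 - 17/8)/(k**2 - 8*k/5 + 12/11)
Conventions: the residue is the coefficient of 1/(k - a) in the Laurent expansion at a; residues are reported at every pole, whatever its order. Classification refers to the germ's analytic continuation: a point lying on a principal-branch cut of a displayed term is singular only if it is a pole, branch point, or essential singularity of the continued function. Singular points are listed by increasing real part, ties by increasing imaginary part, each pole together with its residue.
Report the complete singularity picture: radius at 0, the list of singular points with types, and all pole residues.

Denominator factor (k**2 - 8*k/5 + 12/11): discriminant -496/275, complex-conjugate roots (4/5) + ((2/55)*sqrt(341))*i and (4/5) - ((2/55)*sqrt(341))*i; poles of order 1, moduli (2/11)*sqrt(33) and (2/11)*sqrt(33).
The radius of convergence is the smallest modulus among the singular points: (2/11)*sqrt(33).
The factor k**2 - 8*k/5 + 12/11 splits as (k - a)(k - a') with a = (4/5) - ((2/55)*sqrt(341))*i, a' = (4/5) + ((2/55)*sqrt(341))*i. At the order-1 pole a set g(k) = (k - a)*f(k) = [-11*k/4 - 17/8] / (k - a').
Simple pole: residue = g(a) at a = (4/5) - ((2/55)*sqrt(341))*i, which is (-11/8) - ((173/992)*sqrt(341))*i.
The factor k**2 - 8*k/5 + 12/11 splits as (k - a)(k - a') with a = (4/5) + ((2/55)*sqrt(341))*i, a' = (4/5) - ((2/55)*sqrt(341))*i. At the order-1 pole a set g(k) = (k - a)*f(k) = [-11*k/4 - 17/8] / (k - a').
Simple pole: residue = g(a) at a = (4/5) + ((2/55)*sqrt(341))*i, which is (-11/8) + ((173/992)*sqrt(341))*i.
List the singular points by increasing real part (a conjugate pair: the negative imaginary part first).

Radius of convergence at 0: (2/11)*sqrt(33).
At (4/5) - ((2/55)*sqrt(341))*i: a pole of order 1; residue (-11/8) - ((173/992)*sqrt(341))*i.
At (4/5) + ((2/55)*sqrt(341))*i: a pole of order 1; residue (-11/8) + ((173/992)*sqrt(341))*i.


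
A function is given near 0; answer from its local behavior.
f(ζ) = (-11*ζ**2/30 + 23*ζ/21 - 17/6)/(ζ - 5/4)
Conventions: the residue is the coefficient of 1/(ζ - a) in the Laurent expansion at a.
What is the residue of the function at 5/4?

The residue is -1369/672.

At the order-1 pole 5/4 set g(ζ) = (ζ - (5/4))*f(ζ) = -11*ζ**2/30 + 23*ζ/21 - 17/6.
Simple pole: residue = g(a) at a = 5/4, which is -1369/672.


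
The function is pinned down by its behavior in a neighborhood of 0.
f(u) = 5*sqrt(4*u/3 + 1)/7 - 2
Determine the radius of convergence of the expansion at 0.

Branch term (5/7)*sqrt(1 - u/(-3/4)): its argument vanishes at u = -3/4, a square-root branch point, modulus 3/4.
The radius of convergence is the smallest modulus among the singular points: 3/4.

The radius of convergence is 3/4.


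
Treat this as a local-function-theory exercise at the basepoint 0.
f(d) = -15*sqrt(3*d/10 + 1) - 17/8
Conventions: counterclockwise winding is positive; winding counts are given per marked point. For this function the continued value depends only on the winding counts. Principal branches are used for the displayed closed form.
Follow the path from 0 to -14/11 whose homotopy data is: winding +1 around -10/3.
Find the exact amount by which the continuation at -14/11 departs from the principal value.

The rational part is single-valued and drops out of the difference; each branch term changes only by its own monodromy.
(-15)*sqrt(1 - d/(-10/3)): winding +1 is odd, the square root flips sign, contributing -2*(-15)*sqrt(1 - (-14/11)/(-10/3)) = -2*(-15)*sqrt(34/55) = (6/11)*sqrt(1870).
Summing the contributions at d = -14/11 gives (6/11)*sqrt(1870).

Continued minus principal equals (6/11)*sqrt(1870).


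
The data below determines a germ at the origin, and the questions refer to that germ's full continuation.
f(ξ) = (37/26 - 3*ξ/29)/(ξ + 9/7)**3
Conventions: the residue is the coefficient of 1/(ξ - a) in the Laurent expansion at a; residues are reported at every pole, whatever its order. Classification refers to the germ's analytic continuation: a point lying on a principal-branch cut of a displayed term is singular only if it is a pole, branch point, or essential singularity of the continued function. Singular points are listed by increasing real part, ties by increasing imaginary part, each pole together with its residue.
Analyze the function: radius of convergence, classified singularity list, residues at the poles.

Radius of convergence at 0: 9/7.
At -9/7: a pole of order 3; residue 0.

Denominator factor (ξ + 9/7)^3: pole of order 3 at -9/7, modulus 9/7.
The radius of convergence is the smallest modulus among the singular points: 9/7.
At the order-3 pole -9/7 set g(ξ) = (ξ - (-9/7))^3*f(ξ) = 37/26 - 3*ξ/29.
Order-3 pole: residue = g''(a)/2; g''(-9/7) = 0, so the residue is 0.


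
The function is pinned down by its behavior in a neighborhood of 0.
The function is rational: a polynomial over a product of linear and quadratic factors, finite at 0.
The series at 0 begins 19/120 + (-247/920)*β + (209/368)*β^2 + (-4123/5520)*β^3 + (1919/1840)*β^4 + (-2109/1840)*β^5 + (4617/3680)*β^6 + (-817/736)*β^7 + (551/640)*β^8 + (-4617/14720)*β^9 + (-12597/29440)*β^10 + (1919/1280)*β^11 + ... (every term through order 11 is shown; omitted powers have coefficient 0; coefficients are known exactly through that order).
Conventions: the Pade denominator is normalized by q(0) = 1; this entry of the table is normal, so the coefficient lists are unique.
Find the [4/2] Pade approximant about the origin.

The Pade approximant has numerator coefficients [19/120, -367213/3996480, 181241/666080, -191197/1598592, 890473/3996480]; denominator coefficients [1, 1615/1448, 33/1448].

Taylor coefficients needed (read off): a_0 = 19/120, a_1 = -247/920, a_2 = 209/368, a_3 = -4123/5520, a_4 = 1919/1840, a_5 = -2109/1840, a_6 = 4617/3680.
Write the denominator as Q(β) = 1 + q1*β + q2*β^2. Requiring Q*f - P = O(β^7) with deg P <= 4 kills the coefficients of β^5..β^6 in Q*f:
  β^5: a_5 + q1*a_4 + q2*a_3 = 0, i.e. -2109/1840 + (1919/1840)*q1 + (-4123/5520)*q2 = 0.
  β^6: a_6 + q1*a_5 + q2*a_4 = 0, i.e. 4617/3680 + (-2109/1840)*q1 + (1919/1840)*q2 = 0.
Solving this linear system: q1 = 1615/1448, q2 = 33/1448.
The numerator is Q*f truncated at degree 4: P0 = a_0 = 19/120; P1 = a_1 + q1*a_0 = -367213/3996480; P2 = a_2 + q1*a_1 + q2*a_0 = 181241/666080; P3 = a_3 + q1*a_2 + q2*a_1 = -191197/1598592; P4 = a_4 + q1*a_3 + q2*a_2 = 890473/3996480.


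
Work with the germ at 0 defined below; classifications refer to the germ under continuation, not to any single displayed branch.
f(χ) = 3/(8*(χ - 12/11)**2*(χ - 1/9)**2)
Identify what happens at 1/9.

The point is a pole of order 2.

The denominator factor χ - 1/9 vanishes at 1/9 and appears to the power 2; the numerator there equals 3/8, nonzero, and no other factor vanishes.
Hence a pole whose order is the multiplicity, 2.


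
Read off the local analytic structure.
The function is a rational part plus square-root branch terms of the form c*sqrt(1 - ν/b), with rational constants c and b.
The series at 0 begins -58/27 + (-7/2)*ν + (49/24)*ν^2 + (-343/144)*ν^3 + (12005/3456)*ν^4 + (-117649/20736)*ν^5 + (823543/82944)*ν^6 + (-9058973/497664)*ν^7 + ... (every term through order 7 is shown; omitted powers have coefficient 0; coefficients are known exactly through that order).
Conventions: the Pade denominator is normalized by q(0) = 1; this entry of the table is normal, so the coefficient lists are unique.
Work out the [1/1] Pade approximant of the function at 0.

Taylor coefficients needed (read off): a_0 = -58/27, a_1 = -7/2, a_2 = 49/24.
Write the denominator as Q(ν) = 1 + q1*ν. Requiring Q*f - P = O(ν^3) with deg P <= 1 kills the coefficients of ν^2..ν^2 in Q*f:
  ν^2: a_2 + q1*a_1 = 0, i.e. 49/24 + (-7/2)*q1 = 0.
Solving this linear system: q1 = 7/12.
The numerator is Q*f truncated at degree 1: P0 = a_0 = -58/27; P1 = a_1 + q1*a_0 = -385/81.

The Pade approximant has numerator coefficients [-58/27, -385/81]; denominator coefficients [1, 7/12].


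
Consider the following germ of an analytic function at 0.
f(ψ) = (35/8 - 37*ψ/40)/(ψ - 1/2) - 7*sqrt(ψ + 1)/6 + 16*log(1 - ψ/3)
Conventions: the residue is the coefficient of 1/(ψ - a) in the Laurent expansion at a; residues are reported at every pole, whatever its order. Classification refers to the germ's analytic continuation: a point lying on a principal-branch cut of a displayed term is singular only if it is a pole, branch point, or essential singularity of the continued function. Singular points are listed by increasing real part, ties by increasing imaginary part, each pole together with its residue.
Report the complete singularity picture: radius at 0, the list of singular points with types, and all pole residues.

Radius of convergence at 0: 1/2.
At -1: an algebraic (square-root) branch point.
At 1/2: a pole of order 1; residue 313/80.
At 3: a logarithmic branch point.

Denominator factor (ψ - 1/2): pole of order 1 at 1/2, modulus 1/2.
Branch term (-7/6)*sqrt(1 - ψ/(-1)): its argument vanishes at ψ = -1, a square-root branch point, modulus 1.
Branch term (16)*log(1 - ψ/(3)): its argument vanishes at ψ = 3, a logarithmic branch point, modulus 3.
The radius of convergence is the smallest modulus among the singular points: 1/2.
The branch terms are analytic at 1/2 and contribute nothing to the residue; only the rational part matters.
At the order-1 pole 1/2 set g(ψ) = (ψ - (1/2))*(rational part) = 35/8 - 37*ψ/40.
Simple pole: residue = g(a) at a = 1/2, which is 313/80.
List the singular points by increasing real part (a conjugate pair: the negative imaginary part first).


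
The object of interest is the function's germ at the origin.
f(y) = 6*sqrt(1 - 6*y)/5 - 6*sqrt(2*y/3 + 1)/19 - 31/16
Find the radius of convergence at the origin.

Branch term (6/5)*sqrt(1 - y/(1/6)): its argument vanishes at y = 1/6, a square-root branch point, modulus 1/6.
Branch term (-6/19)*sqrt(1 - y/(-3/2)): its argument vanishes at y = -3/2, a square-root branch point, modulus 3/2.
The radius of convergence is the smallest modulus among the singular points: 1/6.

The radius of convergence is 1/6.


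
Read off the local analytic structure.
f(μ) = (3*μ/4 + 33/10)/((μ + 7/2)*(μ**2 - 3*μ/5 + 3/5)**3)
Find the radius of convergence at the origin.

The radius of convergence is (1/5)*sqrt(15).

Denominator factor (μ + 7/2): pole of order 1 at -7/2, modulus 7/2.
Denominator factor (μ**2 - 3*μ/5 + 3/5)^3: discriminant -51/25, complex-conjugate roots (3/10) + ((1/10)*sqrt(51))*i and (3/10) - ((1/10)*sqrt(51))*i; poles of order 3, moduli (1/5)*sqrt(15) and (1/5)*sqrt(15).
The radius of convergence is the smallest modulus among the singular points: (1/5)*sqrt(15).


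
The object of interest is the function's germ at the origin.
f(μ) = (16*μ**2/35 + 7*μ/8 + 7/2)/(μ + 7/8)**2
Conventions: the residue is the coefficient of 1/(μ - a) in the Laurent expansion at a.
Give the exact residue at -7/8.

At the order-2 pole -7/8 set g(μ) = (μ - (-7/8))^2*f(μ) = 16*μ**2/35 + 7*μ/8 + 7/2.
Order-2 pole: residue = g'(a); g'(-7/8) = 3/40, so the residue is 3/40.

The residue is 3/40.


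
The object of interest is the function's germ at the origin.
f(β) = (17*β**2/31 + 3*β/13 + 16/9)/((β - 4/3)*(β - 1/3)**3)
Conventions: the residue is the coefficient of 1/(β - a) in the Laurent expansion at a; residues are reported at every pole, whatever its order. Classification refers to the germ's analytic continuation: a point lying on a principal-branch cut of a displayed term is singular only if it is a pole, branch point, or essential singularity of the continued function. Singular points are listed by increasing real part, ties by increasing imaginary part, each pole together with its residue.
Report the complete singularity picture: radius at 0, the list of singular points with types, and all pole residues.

Radius of convergence at 0: 1/3.
At 1/3: a pole of order 3; residue -3700/1209.
At 4/3: a pole of order 1; residue 3700/1209.

Denominator factor (β - 1/3)^3: pole of order 3 at 1/3, modulus 1/3.
Denominator factor (β - 4/3): pole of order 1 at 4/3, modulus 4/3.
The radius of convergence is the smallest modulus among the singular points: 1/3.
At the order-3 pole 1/3 set g(β) = (β - (1/3))^3*f(β) = (17*β**2/31 + 3*β/13 + 16/9)/(β - 4/3).
Order-3 pole: residue = g''(a)/2; g''(1/3) = -7400/1209, so the residue is -3700/1209.
At the order-1 pole 4/3 set g(β) = (β - (4/3))*f(β) = (17*β**2/31 + 3*β/13 + 16/9)/(β - 1/3)**3.
Simple pole: residue = g(a) at a = 4/3, which is 3700/1209.
List the singular points by increasing real part (a conjugate pair: the negative imaginary part first).


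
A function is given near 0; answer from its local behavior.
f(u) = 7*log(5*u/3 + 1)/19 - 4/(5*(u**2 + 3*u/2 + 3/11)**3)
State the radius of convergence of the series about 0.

Denominator factor (u**2 + 3*u/2 + 3/11)^3: discriminant 51/44, real irrational roots -3/4 + (1/44)*sqrt(561) and -3/4 - (1/44)*sqrt(561); poles of order 3, moduli 3/4 - (1/44)*sqrt(561) and 3/4 + (1/44)*sqrt(561).
Branch term (7/19)*log(1 - u/(-3/5)): its argument vanishes at u = -3/5, a logarithmic branch point, modulus 3/5.
The radius of convergence is the smallest modulus among the singular points: 3/4 - (1/44)*sqrt(561).

The radius of convergence is 3/4 - (1/44)*sqrt(561).


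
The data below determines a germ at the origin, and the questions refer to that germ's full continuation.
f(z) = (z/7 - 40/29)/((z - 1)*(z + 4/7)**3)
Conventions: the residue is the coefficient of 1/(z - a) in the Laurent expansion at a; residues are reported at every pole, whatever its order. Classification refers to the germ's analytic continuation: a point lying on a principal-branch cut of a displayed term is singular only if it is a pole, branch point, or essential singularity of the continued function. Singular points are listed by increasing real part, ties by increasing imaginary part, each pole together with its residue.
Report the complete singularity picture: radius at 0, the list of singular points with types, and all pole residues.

Denominator factor (z + 4/7)^3: pole of order 3 at -4/7, modulus 4/7.
Denominator factor (z - 1): pole of order 1 at 1, modulus 1.
The radius of convergence is the smallest modulus among the singular points: 4/7.
At the order-3 pole -4/7 set g(z) = (z - (-4/7))^3*f(z) = (z/7 - 40/29)/(z - 1).
Order-3 pole: residue = g''(a)/2; g''(-4/7) = 24598/38599, so the residue is 12299/38599.
At the order-1 pole 1 set g(z) = (z - (1))*f(z) = (z/7 - 40/29)/(z + 4/7)**3.
Simple pole: residue = g(a) at a = 1, which is -12299/38599.
List the singular points by increasing real part (a conjugate pair: the negative imaginary part first).

Radius of convergence at 0: 4/7.
At -4/7: a pole of order 3; residue 12299/38599.
At 1: a pole of order 1; residue -12299/38599.


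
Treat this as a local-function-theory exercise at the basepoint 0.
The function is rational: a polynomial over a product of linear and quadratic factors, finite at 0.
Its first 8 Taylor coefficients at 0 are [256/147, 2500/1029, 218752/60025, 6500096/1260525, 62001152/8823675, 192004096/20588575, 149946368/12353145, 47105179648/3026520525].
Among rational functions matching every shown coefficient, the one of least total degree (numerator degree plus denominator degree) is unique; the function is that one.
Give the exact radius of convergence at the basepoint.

The radius of convergence is 7/8.

No rational of total degree below 4 reproduces all 8 coefficients; solving the [2/2] Pade equations on them gives f(γ) = (7*γ**2/25 - 19*γ/16 + 4/3)/(γ - 7/8)**2, whose expansion matches every shown term.
Denominator factor (γ - 7/8)^2: pole of order 2 at 7/8, modulus 7/8.
The radius of convergence is the smallest modulus among the singular points: 7/8.


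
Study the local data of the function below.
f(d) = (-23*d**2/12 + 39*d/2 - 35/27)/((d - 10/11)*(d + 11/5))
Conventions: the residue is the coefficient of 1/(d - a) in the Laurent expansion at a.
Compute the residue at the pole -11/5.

The residue is 1588147/92340.

At the order-1 pole -11/5 set g(d) = (d - (-11/5))*f(d) = (-23*d**2/12 + 39*d/2 - 35/27)/(d - 10/11).
Simple pole: residue = g(a) at a = -11/5, which is 1588147/92340.


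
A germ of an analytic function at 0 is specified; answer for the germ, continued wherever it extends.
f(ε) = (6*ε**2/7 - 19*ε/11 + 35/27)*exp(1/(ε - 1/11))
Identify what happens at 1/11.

The exponent 1/(ε - (1/11)) has a pole at 1/11, so exp(1/(ε - (1/11))) takes every nonzero value near it: an essential singularity (not a pole of any order).

The point is an essential singularity.


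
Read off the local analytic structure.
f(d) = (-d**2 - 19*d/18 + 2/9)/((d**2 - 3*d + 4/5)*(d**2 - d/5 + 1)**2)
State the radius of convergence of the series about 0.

The radius of convergence is 3/2 - (1/10)*sqrt(145).

Denominator factor (d**2 - 3*d + 4/5): discriminant 29/5, real irrational roots 3/2 + (1/10)*sqrt(145) and 3/2 - (1/10)*sqrt(145); poles of order 1, moduli 3/2 + (1/10)*sqrt(145) and 3/2 - (1/10)*sqrt(145).
Denominator factor (d**2 - d/5 + 1)^2: discriminant -99/25, complex-conjugate roots (1/10) + ((3/10)*sqrt(11))*i and (1/10) - ((3/10)*sqrt(11))*i; poles of order 2, moduli 1 and 1.
The radius of convergence is the smallest modulus among the singular points: 3/2 - (1/10)*sqrt(145).


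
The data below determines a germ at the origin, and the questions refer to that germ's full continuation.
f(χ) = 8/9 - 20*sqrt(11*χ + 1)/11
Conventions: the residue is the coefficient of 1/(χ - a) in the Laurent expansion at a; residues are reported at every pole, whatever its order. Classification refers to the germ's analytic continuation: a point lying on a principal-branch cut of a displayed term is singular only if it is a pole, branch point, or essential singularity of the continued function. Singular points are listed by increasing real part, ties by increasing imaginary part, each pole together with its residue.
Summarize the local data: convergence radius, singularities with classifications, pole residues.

Radius of convergence at 0: 1/11.
At -1/11: an algebraic (square-root) branch point.

Branch term (-20/11)*sqrt(1 - χ/(-1/11)): its argument vanishes at χ = -1/11, a square-root branch point, modulus 1/11.
The radius of convergence is the smallest modulus among the singular points: 1/11.


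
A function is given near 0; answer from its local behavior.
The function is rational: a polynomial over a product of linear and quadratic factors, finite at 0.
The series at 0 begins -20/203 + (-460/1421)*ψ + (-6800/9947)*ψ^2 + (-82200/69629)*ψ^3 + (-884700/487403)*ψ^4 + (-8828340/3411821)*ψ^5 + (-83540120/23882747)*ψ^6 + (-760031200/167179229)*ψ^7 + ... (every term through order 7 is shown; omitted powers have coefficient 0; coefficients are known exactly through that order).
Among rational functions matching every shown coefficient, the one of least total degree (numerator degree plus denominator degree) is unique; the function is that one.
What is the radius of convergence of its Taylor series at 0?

The radius of convergence is 1.

No rational of total degree below 4 reproduces all 8 coefficients; solving the [0/4] Pade equations on them gives f(ψ) = -10/(29*(ψ - 7/2)*(ψ - 1)**3), whose expansion matches every shown term.
Denominator factor (ψ - 7/2): pole of order 1 at 7/2, modulus 7/2.
Denominator factor (ψ - 1)^3: pole of order 3 at 1, modulus 1.
The radius of convergence is the smallest modulus among the singular points: 1.


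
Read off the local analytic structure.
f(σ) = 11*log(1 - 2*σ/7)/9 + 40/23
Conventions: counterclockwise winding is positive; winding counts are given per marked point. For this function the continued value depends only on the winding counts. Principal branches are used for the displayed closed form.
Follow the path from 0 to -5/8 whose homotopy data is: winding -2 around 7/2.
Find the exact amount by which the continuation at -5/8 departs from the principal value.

The rational part is single-valued and drops out of the difference; each branch term changes only by its own monodromy.
(11/9)*log(1 - σ/(7/2)): each positive loop around 7/2 adds 2*pi*i to the log, so winding -2 contributes (11/9)*(-2)*2*pi*i = -(44/9)*pi*i.
Summing the contributions at σ = -5/8 gives -(44/9)*pi*i.

Continued minus principal equals -(44/9)*pi*i.


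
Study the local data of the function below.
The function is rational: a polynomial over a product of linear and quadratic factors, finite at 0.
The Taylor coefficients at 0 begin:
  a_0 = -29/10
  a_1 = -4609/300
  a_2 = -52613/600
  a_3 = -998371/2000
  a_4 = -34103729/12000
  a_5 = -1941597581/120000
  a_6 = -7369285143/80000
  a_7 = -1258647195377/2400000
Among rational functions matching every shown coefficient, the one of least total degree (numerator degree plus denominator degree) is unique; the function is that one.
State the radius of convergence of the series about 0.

The radius of convergence is -5/2 + (3/22)*sqrt(385).

No rational of total degree below 3 reproduces all 8 coefficients; solving the [1/2] Pade equations on them gives f(k) = (29/11 - 8*k/15)/(k**2 + 5*k - 10/11), whose expansion matches every shown term.
Denominator factor (k**2 + 5*k - 10/11): discriminant 315/11, real irrational roots -5/2 + (3/22)*sqrt(385) and -5/2 - (3/22)*sqrt(385); poles of order 1, moduli -5/2 + (3/22)*sqrt(385) and 5/2 + (3/22)*sqrt(385).
The radius of convergence is the smallest modulus among the singular points: -5/2 + (3/22)*sqrt(385).


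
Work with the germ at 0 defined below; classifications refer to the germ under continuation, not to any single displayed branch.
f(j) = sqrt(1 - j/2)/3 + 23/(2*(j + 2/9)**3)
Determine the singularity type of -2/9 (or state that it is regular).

The denominator factor j + 2/9 vanishes at -2/9 and appears to the power 3; the numerator there equals 23/2, nonzero, and no other factor vanishes.
The branch terms are analytic at this point.
Hence a pole whose order is the multiplicity, 3.

The point is a pole of order 3.


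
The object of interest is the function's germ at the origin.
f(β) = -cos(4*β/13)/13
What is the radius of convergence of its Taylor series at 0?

The radius of convergence is infinite.

The factor cos(4*β/13) is entire and contributes no finite singular point.
The polynomial part has no poles.
No finite singular points: the Taylor series at 0 converges everywhere.


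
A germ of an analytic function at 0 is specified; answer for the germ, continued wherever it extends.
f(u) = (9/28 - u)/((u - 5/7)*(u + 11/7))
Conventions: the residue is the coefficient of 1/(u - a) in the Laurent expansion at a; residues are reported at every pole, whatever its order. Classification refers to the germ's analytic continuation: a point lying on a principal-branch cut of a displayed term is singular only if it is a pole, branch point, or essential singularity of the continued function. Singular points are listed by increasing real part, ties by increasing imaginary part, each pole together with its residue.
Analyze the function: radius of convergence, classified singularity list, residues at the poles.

Radius of convergence at 0: 5/7.
At -11/7: a pole of order 1; residue -53/64.
At 5/7: a pole of order 1; residue -11/64.

Denominator factor (u + 11/7): pole of order 1 at -11/7, modulus 11/7.
Denominator factor (u - 5/7): pole of order 1 at 5/7, modulus 5/7.
The radius of convergence is the smallest modulus among the singular points: 5/7.
At the order-1 pole -11/7 set g(u) = (u - (-11/7))*f(u) = (9/28 - u)/(u - 5/7).
Simple pole: residue = g(a) at a = -11/7, which is -53/64.
At the order-1 pole 5/7 set g(u) = (u - (5/7))*f(u) = (9/28 - u)/(u + 11/7).
Simple pole: residue = g(a) at a = 5/7, which is -11/64.
List the singular points by increasing real part (a conjugate pair: the negative imaginary part first).


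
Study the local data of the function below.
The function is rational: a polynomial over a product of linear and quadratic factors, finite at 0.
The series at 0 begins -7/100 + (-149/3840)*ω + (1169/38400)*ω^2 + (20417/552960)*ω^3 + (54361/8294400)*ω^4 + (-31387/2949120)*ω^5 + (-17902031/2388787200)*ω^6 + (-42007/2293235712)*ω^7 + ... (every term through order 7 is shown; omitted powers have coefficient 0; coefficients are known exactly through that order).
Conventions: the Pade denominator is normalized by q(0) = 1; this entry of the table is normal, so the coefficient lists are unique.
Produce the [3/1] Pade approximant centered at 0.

The Pade approximant has numerator coefficients [-7/100, -17233199/653344000, 87801997/2352038400, 8896195009/282244608000]; denominator coefficients [1, -54361/306255].

Taylor coefficients needed (read off): a_0 = -7/100, a_1 = -149/3840, a_2 = 1169/38400, a_3 = 20417/552960, a_4 = 54361/8294400.
Write the denominator as Q(ω) = 1 + q1*ω. Requiring Q*f - P = O(ω^5) with deg P <= 3 kills the coefficients of ω^4..ω^4 in Q*f:
  ω^4: a_4 + q1*a_3 = 0, i.e. 54361/8294400 + (20417/552960)*q1 = 0.
Solving this linear system: q1 = -54361/306255.
The numerator is Q*f truncated at degree 3: P0 = a_0 = -7/100; P1 = a_1 + q1*a_0 = -17233199/653344000; P2 = a_2 + q1*a_1 = 87801997/2352038400; P3 = a_3 + q1*a_2 = 8896195009/282244608000.


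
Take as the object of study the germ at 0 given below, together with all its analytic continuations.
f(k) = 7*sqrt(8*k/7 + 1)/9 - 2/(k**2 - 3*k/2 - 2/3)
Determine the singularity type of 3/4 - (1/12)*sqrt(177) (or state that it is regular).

The denominator factor k**2 - 3*k/2 - 2/3 vanishes at 3/4 - (1/12)*sqrt(177) and appears to the power 1; the numerator there equals -2, nonzero, and no other factor vanishes.
The branch terms are analytic at this point.
Hence a pole whose order is the multiplicity, 1.

The point is a pole of order 1.


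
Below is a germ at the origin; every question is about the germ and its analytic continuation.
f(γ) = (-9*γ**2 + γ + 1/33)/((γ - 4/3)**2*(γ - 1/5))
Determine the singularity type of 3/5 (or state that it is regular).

The point is a regular point.

Denominator factors: γ - 1/5 = 2/5 at γ = 3/5; γ - 4/3 = -11/15 at γ = 3/5 — none vanishes.
So the germ continues analytically to 3/5.


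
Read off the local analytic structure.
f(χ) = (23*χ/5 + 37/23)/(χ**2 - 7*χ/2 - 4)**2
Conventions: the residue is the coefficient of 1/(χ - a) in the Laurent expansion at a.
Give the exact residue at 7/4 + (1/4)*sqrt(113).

The residue is -(17772/1468435)*sqrt(113).

The factor χ**2 - 7*χ/2 - 4 splits as (χ - a)(χ - a') with a = 7/4 + (1/4)*sqrt(113), a' = 7/4 - (1/4)*sqrt(113). At the order-2 pole a set g(χ) = (χ - a)^2*f(χ) = [23*χ/5 + 37/23] / (χ - a')^2.
Order-2 pole: residue = g'(a); g'(7/4 + (1/4)*sqrt(113)) = -(17772/1468435)*sqrt(113), so the residue is -(17772/1468435)*sqrt(113).


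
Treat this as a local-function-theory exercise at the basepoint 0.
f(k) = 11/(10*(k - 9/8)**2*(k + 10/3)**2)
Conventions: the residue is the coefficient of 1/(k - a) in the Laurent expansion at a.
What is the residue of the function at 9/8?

The residue is -152064/6125215.

At the order-2 pole 9/8 set g(k) = (k - (9/8))^2*f(k) = 11/(10*(k + 10/3)**2).
Order-2 pole: residue = g'(a); g'(9/8) = -152064/6125215, so the residue is -152064/6125215.


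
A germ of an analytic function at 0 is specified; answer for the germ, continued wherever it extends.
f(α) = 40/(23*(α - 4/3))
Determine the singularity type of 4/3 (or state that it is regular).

The denominator factor α - 4/3 vanishes at 4/3 and appears to the power 1; the numerator there equals 40/23, nonzero, and no other factor vanishes.
Hence a pole whose order is the multiplicity, 1.

The point is a pole of order 1.


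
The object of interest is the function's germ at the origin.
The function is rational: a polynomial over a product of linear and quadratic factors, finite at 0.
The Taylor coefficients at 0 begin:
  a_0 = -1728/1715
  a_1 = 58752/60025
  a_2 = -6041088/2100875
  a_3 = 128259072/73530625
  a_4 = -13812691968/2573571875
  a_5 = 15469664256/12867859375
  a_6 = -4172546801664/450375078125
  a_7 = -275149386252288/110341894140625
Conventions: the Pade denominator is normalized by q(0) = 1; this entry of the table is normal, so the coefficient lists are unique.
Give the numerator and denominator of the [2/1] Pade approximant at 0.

The Pade approximant has numerator coefficients [-1728/1715, 1928448/5246185, -83794176/36723295]; denominator coefficients [1, 9278/15295].

Taylor coefficients needed (read off): a_0 = -1728/1715, a_1 = 58752/60025, a_2 = -6041088/2100875, a_3 = 128259072/73530625.
Write the denominator as Q(x) = 1 + q1*x. Requiring Q*f - P = O(x^4) with deg P <= 2 kills the coefficients of x^3..x^3 in Q*f:
  x^3: a_3 + q1*a_2 = 0, i.e. 128259072/73530625 + (-6041088/2100875)*q1 = 0.
Solving this linear system: q1 = 9278/15295.
The numerator is Q*f truncated at degree 2: P0 = a_0 = -1728/1715; P1 = a_1 + q1*a_0 = 1928448/5246185; P2 = a_2 + q1*a_1 = -83794176/36723295.


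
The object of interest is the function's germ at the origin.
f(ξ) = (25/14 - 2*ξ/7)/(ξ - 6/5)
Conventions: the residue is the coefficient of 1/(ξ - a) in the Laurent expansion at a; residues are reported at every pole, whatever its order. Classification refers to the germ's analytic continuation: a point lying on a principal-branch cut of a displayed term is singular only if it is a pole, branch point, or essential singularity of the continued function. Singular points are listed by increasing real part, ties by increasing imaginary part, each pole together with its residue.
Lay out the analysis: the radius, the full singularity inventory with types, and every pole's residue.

Radius of convergence at 0: 6/5.
At 6/5: a pole of order 1; residue 101/70.

Denominator factor (ξ - 6/5): pole of order 1 at 6/5, modulus 6/5.
The radius of convergence is the smallest modulus among the singular points: 6/5.
At the order-1 pole 6/5 set g(ξ) = (ξ - (6/5))*f(ξ) = 25/14 - 2*ξ/7.
Simple pole: residue = g(a) at a = 6/5, which is 101/70.


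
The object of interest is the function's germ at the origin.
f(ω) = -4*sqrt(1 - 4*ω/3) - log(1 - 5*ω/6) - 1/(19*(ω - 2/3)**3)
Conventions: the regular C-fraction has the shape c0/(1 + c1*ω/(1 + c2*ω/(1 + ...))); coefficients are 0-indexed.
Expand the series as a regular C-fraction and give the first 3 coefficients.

Taylor coefficients (expand at 0): a_0 = -581/152, a_1 = 1307/304, a_2 = 9943/2736.
c0 = a_0 = -581/152. Peel one level at a time: if S = 1 + c*ω/S' with S'(0) = 1, then c is the ω-coefficient of S and S' = c*ω/(S - 1).
S_1 = c0/f = 1 + (1307/1162)*ω + (26928007/12152196)*ω^2 + ...; c1 = 1307/1162.
S_2 = c1*ω/(S_1 - 1) = 1 + (-26928007/13668606)*ω + ...; c2 = -26928007/13668606.

The regular C-fraction coefficients are [-581/152, 1307/1162, -26928007/13668606].


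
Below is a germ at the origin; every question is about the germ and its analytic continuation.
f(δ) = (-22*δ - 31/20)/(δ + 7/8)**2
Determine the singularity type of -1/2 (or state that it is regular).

Denominator factors: δ + 7/8 = 3/8 at δ = -1/2 — none vanishes.
So the germ continues analytically to -1/2.

The point is a regular point.


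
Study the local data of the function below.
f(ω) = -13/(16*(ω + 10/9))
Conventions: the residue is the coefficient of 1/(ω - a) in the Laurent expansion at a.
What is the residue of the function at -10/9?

The residue is -13/16.

At the order-1 pole -10/9 set g(ω) = (ω - (-10/9))*f(ω) = -13/16.
Simple pole: residue = g(a) at a = -10/9, which is -13/16.


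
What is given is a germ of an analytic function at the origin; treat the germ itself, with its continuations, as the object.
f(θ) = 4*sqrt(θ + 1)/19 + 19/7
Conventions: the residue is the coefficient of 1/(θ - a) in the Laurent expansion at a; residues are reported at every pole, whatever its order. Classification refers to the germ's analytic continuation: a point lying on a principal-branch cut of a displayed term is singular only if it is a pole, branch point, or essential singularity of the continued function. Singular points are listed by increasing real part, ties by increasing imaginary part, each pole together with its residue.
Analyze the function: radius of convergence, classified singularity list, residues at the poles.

Radius of convergence at 0: 1.
At -1: an algebraic (square-root) branch point.

Branch term (4/19)*sqrt(1 - θ/(-1)): its argument vanishes at θ = -1, a square-root branch point, modulus 1.
The radius of convergence is the smallest modulus among the singular points: 1.


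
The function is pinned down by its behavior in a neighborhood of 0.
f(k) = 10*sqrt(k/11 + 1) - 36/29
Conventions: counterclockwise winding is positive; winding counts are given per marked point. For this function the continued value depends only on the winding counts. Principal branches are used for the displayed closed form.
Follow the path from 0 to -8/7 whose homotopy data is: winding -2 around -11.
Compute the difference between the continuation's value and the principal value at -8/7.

The rational part is single-valued and drops out of the difference; each branch term changes only by its own monodromy.
(10)*sqrt(1 - k/(-11)): winding -2 is even, the square root returns to the same sheet, contribution 0.
Summing the contributions at k = -8/7 gives 0.

Continued minus principal equals 0.


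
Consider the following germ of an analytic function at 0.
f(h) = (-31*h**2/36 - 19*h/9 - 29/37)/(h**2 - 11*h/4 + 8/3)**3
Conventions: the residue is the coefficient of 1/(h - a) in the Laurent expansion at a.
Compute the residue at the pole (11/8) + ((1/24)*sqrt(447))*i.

The residue is ((33987472/367182339)*sqrt(447))*i.

The factor h**2 - 11*h/4 + 8/3 splits as (h - a)(h - a') with a = (11/8) + ((1/24)*sqrt(447))*i, a' = (11/8) - ((1/24)*sqrt(447))*i. At the order-3 pole a set g(h) = (h - a)^3*f(h) = [-31*h**2/36 - 19*h/9 - 29/37] / (h - a')^3.
Order-3 pole: residue = g''(a)/2; g''((11/8) + ((1/24)*sqrt(447))*i) = ((67974944/367182339)*sqrt(447))*i, so the residue is ((33987472/367182339)*sqrt(447))*i.


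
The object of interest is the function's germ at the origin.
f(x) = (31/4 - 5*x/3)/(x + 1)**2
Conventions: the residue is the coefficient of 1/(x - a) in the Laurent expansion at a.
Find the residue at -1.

The residue is -5/3.

At the order-2 pole -1 set g(x) = (x - (-1))^2*f(x) = 31/4 - 5*x/3.
Order-2 pole: residue = g'(a); g'(-1) = -5/3, so the residue is -5/3.


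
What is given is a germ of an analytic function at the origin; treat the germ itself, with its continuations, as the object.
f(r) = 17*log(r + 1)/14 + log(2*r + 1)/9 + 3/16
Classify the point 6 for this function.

There is no denominator, hence no pole anywhere.
Branch term log(1 - r/(-1)): argument at 6 is 7, nonzero, so 6 is not its branch point (a point on a principal cut is still regular for the continued germ).
Branch term log(1 - r/(-1/2)): argument at 6 is 13, nonzero, so 6 is not its branch point (a point on a principal cut is still regular for the continued germ).
So the germ continues analytically to 6.

The point is a regular point.


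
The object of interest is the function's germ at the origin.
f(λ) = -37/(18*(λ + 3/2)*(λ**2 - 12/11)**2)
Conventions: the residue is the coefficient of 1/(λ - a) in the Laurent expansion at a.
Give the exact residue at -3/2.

The residue is -35816/23409.

At the order-1 pole -3/2 set g(λ) = (λ - (-3/2))*f(λ) = -37/(18*(λ**2 - 12/11)**2).
Simple pole: residue = g(a) at a = -3/2, which is -35816/23409.


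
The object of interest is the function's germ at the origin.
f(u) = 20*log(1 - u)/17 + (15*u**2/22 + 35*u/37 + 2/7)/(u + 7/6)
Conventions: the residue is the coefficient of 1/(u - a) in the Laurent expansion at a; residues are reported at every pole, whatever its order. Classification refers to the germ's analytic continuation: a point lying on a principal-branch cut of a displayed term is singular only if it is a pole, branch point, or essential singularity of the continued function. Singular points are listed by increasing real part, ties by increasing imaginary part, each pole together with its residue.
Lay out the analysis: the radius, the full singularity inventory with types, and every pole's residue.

Radius of convergence at 0: 1.
At -7/6: a pole of order 1; residue 7531/68376.
At 1: a logarithmic branch point.

Denominator factor (u + 7/6): pole of order 1 at -7/6, modulus 7/6.
Branch term (20/17)*log(1 - u/(1)): its argument vanishes at u = 1, a logarithmic branch point, modulus 1.
The radius of convergence is the smallest modulus among the singular points: 1.
The branch term is analytic at -7/6 and contributes nothing to the residue; only the rational part matters.
At the order-1 pole -7/6 set g(u) = (u - (-7/6))*(rational part) = 15*u**2/22 + 35*u/37 + 2/7.
Simple pole: residue = g(a) at a = -7/6, which is 7531/68376.
List the singular points by increasing real part (a conjugate pair: the negative imaginary part first).


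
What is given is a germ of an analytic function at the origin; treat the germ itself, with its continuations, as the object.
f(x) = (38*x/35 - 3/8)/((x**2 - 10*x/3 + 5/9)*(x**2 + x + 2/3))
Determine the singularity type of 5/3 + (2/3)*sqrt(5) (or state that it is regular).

The denominator factor x**2 - 10*x/3 + 5/9 vanishes at 5/3 + (2/3)*sqrt(5) and appears to the power 1; the numerator there equals 241/168 + (76/105)*sqrt(5), nonzero, and no other factor vanishes.
Hence a pole whose order is the multiplicity, 1.

The point is a pole of order 1.


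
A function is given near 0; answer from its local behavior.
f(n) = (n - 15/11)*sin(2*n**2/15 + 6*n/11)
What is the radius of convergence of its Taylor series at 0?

The factor sin(2*n**2/15 + 6*n/11) is entire and contributes no finite singular point.
The polynomial part has no poles.
No finite singular points: the Taylor series at 0 converges everywhere.

The radius of convergence is infinite.
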